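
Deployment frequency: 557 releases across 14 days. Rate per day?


Formula: deployments per day = releases / days
= 557 / 14
= 39.786 deploys/day
(equivalently, 278.5 deploys/week)

39.786 deploys/day


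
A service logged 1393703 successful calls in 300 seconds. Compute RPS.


Formula: throughput = requests / seconds
throughput = 1393703 / 300
throughput = 4645.68 requests/second

4645.68 requests/second


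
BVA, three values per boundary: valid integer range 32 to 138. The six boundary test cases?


Range: [32, 138]
Boundaries: just below min, min, min+1, max-1, max, just above max
Values: [31, 32, 33, 137, 138, 139]

[31, 32, 33, 137, 138, 139]


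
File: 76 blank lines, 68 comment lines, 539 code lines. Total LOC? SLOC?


Total LOC = blank + comment + code
Total LOC = 76 + 68 + 539 = 683
SLOC (source only) = code = 539

Total LOC: 683, SLOC: 539


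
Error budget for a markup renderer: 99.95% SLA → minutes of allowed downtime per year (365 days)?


Formula: allowed downtime = period * (100 - SLA) / 100
Period (year (365 days)) = 525600 minutes
Unavailability fraction = (100 - 99.95) / 100
Allowed downtime = 525600 * (100 - 99.95) / 100
Allowed downtime = 262.8 minutes

262.8 minutes


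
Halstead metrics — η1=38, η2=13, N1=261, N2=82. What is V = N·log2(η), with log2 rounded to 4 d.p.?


Formula: V = N * log2(η), where N = N1 + N2 and η = η1 + η2
η = 38 + 13 = 51
N = 261 + 82 = 343
log2(51) ≈ 5.6724
V = 343 * 5.6724 = 1945.63

1945.63


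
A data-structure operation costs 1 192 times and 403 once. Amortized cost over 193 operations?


Formula: Amortized cost = Total cost / Operations
Total cost = (192 * 1) + (1 * 403)
Total cost = 192 + 403 = 595
Amortized = 595 / 193 = 3.0829

3.0829


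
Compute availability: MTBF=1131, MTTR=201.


Availability = MTBF / (MTBF + MTTR)
Availability = 1131 / (1131 + 201)
Availability = 1131 / 1332
Availability = 84.9099%

84.9099%


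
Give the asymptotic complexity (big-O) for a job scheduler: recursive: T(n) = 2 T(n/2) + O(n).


Reasoning: master theorem case 2 (merge-sort recurrence)
Complexity: O(n log n)

O(n log n)


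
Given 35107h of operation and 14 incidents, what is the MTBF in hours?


Formula: MTBF = Total operating time / Number of failures
MTBF = 35107 / 14
MTBF = 2507.64 hours

2507.64 hours


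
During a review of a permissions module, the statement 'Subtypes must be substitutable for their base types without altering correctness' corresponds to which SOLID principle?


This describes the Liskov Substitution Principle (LSP)

Liskov Substitution Principle (LSP)


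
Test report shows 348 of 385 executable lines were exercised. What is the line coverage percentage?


Coverage = covered / total * 100
Coverage = 348 / 385 * 100
Coverage = 90.39%

90.39%


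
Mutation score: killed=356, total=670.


Mutation score = killed / total * 100
Mutation score = 356 / 670 * 100
Mutation score = 53.13%

53.13%


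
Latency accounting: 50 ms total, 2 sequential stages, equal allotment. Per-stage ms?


Formula: per_stage = total_budget / stages
per_stage = 50 / 2
per_stage = 25.0 ms

25.0 ms


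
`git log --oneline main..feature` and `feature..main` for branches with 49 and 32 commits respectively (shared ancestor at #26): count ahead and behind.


Common ancestor: commit #26
feature commits after divergence: 49 - 26 = 23
main commits after divergence: 32 - 26 = 6
feature is 23 commits ahead of main
main is 6 commits ahead of feature

feature ahead: 23, main ahead: 6


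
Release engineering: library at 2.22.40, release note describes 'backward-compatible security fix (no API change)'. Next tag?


Current: 2.22.40
Change category: 'backward-compatible security fix (no API change)' → patch bump
SemVer rule: patch bump → increment PATCH (MAJOR and MINOR unchanged)
New: 2.22.41

2.22.41


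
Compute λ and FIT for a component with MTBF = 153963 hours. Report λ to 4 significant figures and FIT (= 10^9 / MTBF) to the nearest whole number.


Formula: λ = 1 / MTBF; FIT = λ × 1e9 = 1e9 / MTBF
λ = 1 / 153963 ≈ 6.495e-06 failures/hour
FIT = 1e9 / 153963 ≈ 6495 failures per 1e9 hours (nearest whole number)

λ = 6.495e-06 /h, FIT = 6495


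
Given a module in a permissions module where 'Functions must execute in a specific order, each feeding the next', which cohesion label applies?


Reasoning: Output of one is input to next
Type: Sequential cohesion

Sequential cohesion


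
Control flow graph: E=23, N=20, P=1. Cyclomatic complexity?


Formula: V(G) = E - N + 2P
V(G) = 23 - 20 + 2*1
V(G) = 3 + 2
V(G) = 5

5


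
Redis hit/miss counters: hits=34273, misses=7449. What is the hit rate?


Formula: hit rate = hits / (hits + misses) * 100
hit rate = 34273 / (34273 + 7449) * 100
hit rate = 34273 / 41722 * 100
hit rate = 82.15%

82.15%


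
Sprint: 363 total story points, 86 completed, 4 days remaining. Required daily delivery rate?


Formula: Required rate = Remaining points / Days left
Remaining = 363 - 86 = 277 points
Required rate = 277 / 4 = 69.25 points/day

69.25 points/day


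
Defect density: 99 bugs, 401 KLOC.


Defect density = defects / KLOC
Defect density = 99 / 401
Defect density = 0.247 defects/KLOC

0.247 defects/KLOC


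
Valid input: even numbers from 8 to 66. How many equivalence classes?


Constraint: even integers in [8, 66]
Class 1: x < 8 — out-of-range invalid
Class 2: x in [8,66] but odd — wrong type invalid
Class 3: x in [8,66] and even — valid
Class 4: x > 66 — out-of-range invalid
Total equivalence classes: 4

4 equivalence classes


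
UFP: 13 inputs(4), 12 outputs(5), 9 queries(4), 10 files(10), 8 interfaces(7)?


UFP = EI*4 + EO*5 + EQ*4 + ILF*10 + EIF*7
UFP = 13*4 + 12*5 + 9*4 + 10*10 + 8*7
UFP = 52 + 60 + 36 + 100 + 56
UFP = 304

304


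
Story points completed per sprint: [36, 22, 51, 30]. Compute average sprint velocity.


Formula: Avg velocity = Total points / Number of sprints
Points: [36, 22, 51, 30]
Sum = 36 + 22 + 51 + 30 = 139
Avg velocity = 139 / 4 = 34.75 points/sprint

34.75 points/sprint


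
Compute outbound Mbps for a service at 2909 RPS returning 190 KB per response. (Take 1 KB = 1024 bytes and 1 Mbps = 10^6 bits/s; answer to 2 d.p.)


Formula: Mbps = payload_bytes * RPS * 8 / 1e6
Payload per request = 190 KB = 190 * 1024 = 194560 bytes
Total bytes/sec = 194560 * 2909 = 565975040
Total bits/sec = 565975040 * 8 = 4527800320
Mbps = 4527800320 / 1e6 = 4527.8

4527.8 Mbps


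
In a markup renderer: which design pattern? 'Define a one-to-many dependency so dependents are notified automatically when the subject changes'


This matches the Observer pattern

Observer


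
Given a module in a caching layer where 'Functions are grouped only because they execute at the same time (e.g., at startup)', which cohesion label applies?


Reasoning: Related by timing only
Type: Temporal cohesion

Temporal cohesion


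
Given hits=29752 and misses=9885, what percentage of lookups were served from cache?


Formula: hit rate = hits / (hits + misses) * 100
hit rate = 29752 / (29752 + 9885) * 100
hit rate = 29752 / 39637 * 100
hit rate = 75.06%

75.06%


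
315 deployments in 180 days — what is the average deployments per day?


Formula: deployments per day = releases / days
= 315 / 180
= 1.75 deploys/day
(equivalently, 12.25 deploys/week)

1.75 deploys/day


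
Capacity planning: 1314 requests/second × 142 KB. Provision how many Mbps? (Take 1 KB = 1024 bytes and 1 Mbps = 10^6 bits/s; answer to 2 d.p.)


Formula: Mbps = payload_bytes * RPS * 8 / 1e6
Payload per request = 142 KB = 142 * 1024 = 145408 bytes
Total bytes/sec = 145408 * 1314 = 191066112
Total bits/sec = 191066112 * 8 = 1528528896
Mbps = 1528528896 / 1e6 = 1528.53

1528.53 Mbps


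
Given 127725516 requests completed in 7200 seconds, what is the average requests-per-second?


Formula: throughput = requests / seconds
throughput = 127725516 / 7200
throughput = 17739.66 requests/second

17739.66 requests/second


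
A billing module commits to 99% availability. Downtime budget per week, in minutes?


Formula: allowed downtime = period * (100 - SLA) / 100
Period (week) = 10080 minutes
Unavailability fraction = (100 - 99.0) / 100
Allowed downtime = 10080 * (100 - 99.0) / 100
Allowed downtime = 100.8 minutes

100.8 minutes


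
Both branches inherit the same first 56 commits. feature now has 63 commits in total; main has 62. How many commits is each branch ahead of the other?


Common ancestor: commit #56
feature commits after divergence: 63 - 56 = 7
main commits after divergence: 62 - 56 = 6
feature is 7 commits ahead of main
main is 6 commits ahead of feature

feature ahead: 7, main ahead: 6


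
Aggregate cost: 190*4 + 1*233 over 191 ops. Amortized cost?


Formula: Amortized cost = Total cost / Operations
Total cost = (190 * 4) + (1 * 233)
Total cost = 760 + 233 = 993
Amortized = 993 / 191 = 5.199

5.199


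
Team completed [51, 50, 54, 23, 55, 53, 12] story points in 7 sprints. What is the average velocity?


Formula: Avg velocity = Total points / Number of sprints
Points: [51, 50, 54, 23, 55, 53, 12]
Sum = 51 + 50 + 54 + 23 + 55 + 53 + 12 = 298
Avg velocity = 298 / 7 = 42.57 points/sprint

42.57 points/sprint


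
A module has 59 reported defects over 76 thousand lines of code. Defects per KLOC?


Defect density = defects / KLOC
Defect density = 59 / 76
Defect density = 0.776 defects/KLOC

0.776 defects/KLOC


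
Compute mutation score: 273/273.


Mutation score = killed / total * 100
Mutation score = 273 / 273 * 100
Mutation score = 100.0%

100.0%


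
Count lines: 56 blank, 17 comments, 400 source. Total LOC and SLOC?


Total LOC = blank + comment + code
Total LOC = 56 + 17 + 400 = 473
SLOC (source only) = code = 400

Total LOC: 473, SLOC: 400


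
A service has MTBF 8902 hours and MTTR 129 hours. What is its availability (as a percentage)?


Availability = MTBF / (MTBF + MTTR)
Availability = 8902 / (8902 + 129)
Availability = 8902 / 9031
Availability = 98.5716%

98.5716%


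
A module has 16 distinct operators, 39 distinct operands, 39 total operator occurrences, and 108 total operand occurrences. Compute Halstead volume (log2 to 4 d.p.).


Formula: V = N * log2(η), where N = N1 + N2 and η = η1 + η2
η = 16 + 39 = 55
N = 39 + 108 = 147
log2(55) ≈ 5.7814
V = 147 * 5.7814 = 849.87

849.87


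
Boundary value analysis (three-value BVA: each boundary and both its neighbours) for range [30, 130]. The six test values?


Range: [30, 130]
Boundaries: just below min, min, min+1, max-1, max, just above max
Values: [29, 30, 31, 129, 130, 131]

[29, 30, 31, 129, 130, 131]


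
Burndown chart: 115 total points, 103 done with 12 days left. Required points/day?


Formula: Required rate = Remaining points / Days left
Remaining = 115 - 103 = 12 points
Required rate = 12 / 12 = 1.0 points/day

1.0 points/day


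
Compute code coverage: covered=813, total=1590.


Coverage = covered / total * 100
Coverage = 813 / 1590 * 100
Coverage = 51.13%

51.13%


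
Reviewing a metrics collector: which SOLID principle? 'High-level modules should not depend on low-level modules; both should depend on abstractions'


This describes the Dependency Inversion Principle (DIP)

Dependency Inversion Principle (DIP)


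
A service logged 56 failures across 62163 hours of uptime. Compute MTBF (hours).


Formula: MTBF = Total operating time / Number of failures
MTBF = 62163 / 56
MTBF = 1110.05 hours

1110.05 hours


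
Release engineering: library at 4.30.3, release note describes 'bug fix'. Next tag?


Current: 4.30.3
Change category: 'bug fix' → patch bump
SemVer rule: patch bump → increment PATCH (MAJOR and MINOR unchanged)
New: 4.30.4

4.30.4


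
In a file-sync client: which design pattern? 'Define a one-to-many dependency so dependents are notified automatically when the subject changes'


This matches the Observer pattern

Observer


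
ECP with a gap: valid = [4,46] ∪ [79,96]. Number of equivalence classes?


Valid ranges: [4,46] and [79,96]
Class 1: x < 4 — invalid
Class 2: 4 ≤ x ≤ 46 — valid
Class 3: 46 < x < 79 — invalid (gap between ranges)
Class 4: 79 ≤ x ≤ 96 — valid
Class 5: x > 96 — invalid
Total equivalence classes: 5

5 equivalence classes


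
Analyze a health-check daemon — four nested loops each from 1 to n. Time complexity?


Reasoning: four levels of nesting
Complexity: O(n^4)

O(n^4)


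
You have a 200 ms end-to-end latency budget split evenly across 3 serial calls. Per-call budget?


Formula: per_stage = total_budget / stages
per_stage = 200 / 3
per_stage = 66.67 ms

66.67 ms


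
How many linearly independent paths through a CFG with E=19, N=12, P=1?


Formula: V(G) = E - N + 2P
V(G) = 19 - 12 + 2*1
V(G) = 7 + 2
V(G) = 9

9


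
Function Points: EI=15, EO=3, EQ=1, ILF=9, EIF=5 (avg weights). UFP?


UFP = EI*4 + EO*5 + EQ*4 + ILF*10 + EIF*7
UFP = 15*4 + 3*5 + 1*4 + 9*10 + 5*7
UFP = 60 + 15 + 4 + 90 + 35
UFP = 204

204


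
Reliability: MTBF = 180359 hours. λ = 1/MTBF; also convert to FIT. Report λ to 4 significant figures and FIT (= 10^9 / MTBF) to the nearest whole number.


Formula: λ = 1 / MTBF; FIT = λ × 1e9 = 1e9 / MTBF
λ = 1 / 180359 ≈ 5.544e-06 failures/hour
FIT = 1e9 / 180359 ≈ 5544 failures per 1e9 hours (nearest whole number)

λ = 5.544e-06 /h, FIT = 5544


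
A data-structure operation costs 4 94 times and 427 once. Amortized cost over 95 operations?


Formula: Amortized cost = Total cost / Operations
Total cost = (94 * 4) + (1 * 427)
Total cost = 376 + 427 = 803
Amortized = 803 / 95 = 8.4526

8.4526


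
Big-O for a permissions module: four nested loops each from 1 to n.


Reasoning: four levels of nesting
Complexity: O(n^4)

O(n^4)


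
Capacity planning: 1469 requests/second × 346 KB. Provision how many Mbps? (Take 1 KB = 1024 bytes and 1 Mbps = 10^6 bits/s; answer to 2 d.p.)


Formula: Mbps = payload_bytes * RPS * 8 / 1e6
Payload per request = 346 KB = 346 * 1024 = 354304 bytes
Total bytes/sec = 354304 * 1469 = 520472576
Total bits/sec = 520472576 * 8 = 4163780608
Mbps = 4163780608 / 1e6 = 4163.78

4163.78 Mbps


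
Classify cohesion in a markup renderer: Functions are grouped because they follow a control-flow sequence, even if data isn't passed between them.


Reasoning: Grouped by order of execution within a routine, not by data flow
Type: Procedural cohesion

Procedural cohesion


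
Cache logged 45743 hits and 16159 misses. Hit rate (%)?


Formula: hit rate = hits / (hits + misses) * 100
hit rate = 45743 / (45743 + 16159) * 100
hit rate = 45743 / 61902 * 100
hit rate = 73.9%

73.9%


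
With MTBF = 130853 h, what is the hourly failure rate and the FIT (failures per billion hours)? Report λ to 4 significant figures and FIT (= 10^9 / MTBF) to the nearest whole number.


Formula: λ = 1 / MTBF; FIT = λ × 1e9 = 1e9 / MTBF
λ = 1 / 130853 ≈ 7.642e-06 failures/hour
FIT = 1e9 / 130853 ≈ 7642 failures per 1e9 hours (nearest whole number)

λ = 7.642e-06 /h, FIT = 7642


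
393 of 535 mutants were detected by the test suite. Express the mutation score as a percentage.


Mutation score = killed / total * 100
Mutation score = 393 / 535 * 100
Mutation score = 73.46%

73.46%


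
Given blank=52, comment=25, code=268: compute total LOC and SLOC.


Total LOC = blank + comment + code
Total LOC = 52 + 25 + 268 = 345
SLOC (source only) = code = 268

Total LOC: 345, SLOC: 268


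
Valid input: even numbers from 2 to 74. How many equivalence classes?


Constraint: even integers in [2, 74]
Class 1: x < 2 — out-of-range invalid
Class 2: x in [2,74] but odd — wrong type invalid
Class 3: x in [2,74] and even — valid
Class 4: x > 74 — out-of-range invalid
Total equivalence classes: 4

4 equivalence classes


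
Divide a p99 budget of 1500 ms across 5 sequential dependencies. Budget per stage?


Formula: per_stage = total_budget / stages
per_stage = 1500 / 5
per_stage = 300.0 ms

300.0 ms


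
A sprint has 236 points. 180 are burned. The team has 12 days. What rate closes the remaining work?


Formula: Required rate = Remaining points / Days left
Remaining = 236 - 180 = 56 points
Required rate = 56 / 12 = 4.67 points/day

4.67 points/day


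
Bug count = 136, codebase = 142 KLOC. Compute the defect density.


Defect density = defects / KLOC
Defect density = 136 / 142
Defect density = 0.958 defects/KLOC

0.958 defects/KLOC


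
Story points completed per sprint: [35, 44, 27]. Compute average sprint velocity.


Formula: Avg velocity = Total points / Number of sprints
Points: [35, 44, 27]
Sum = 35 + 44 + 27 = 106
Avg velocity = 106 / 3 = 35.33 points/sprint

35.33 points/sprint


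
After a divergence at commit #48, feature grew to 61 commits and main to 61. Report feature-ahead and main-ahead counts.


Common ancestor: commit #48
feature commits after divergence: 61 - 48 = 13
main commits after divergence: 61 - 48 = 13
feature is 13 commits ahead of main
main is 13 commits ahead of feature

feature ahead: 13, main ahead: 13


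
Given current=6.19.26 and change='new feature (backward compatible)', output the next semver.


Current: 6.19.26
Change category: 'new feature (backward compatible)' → minor bump
SemVer rule: minor bump → increment MINOR, reset PATCH to 0 (MAJOR unchanged)
New: 6.20.0

6.20.0


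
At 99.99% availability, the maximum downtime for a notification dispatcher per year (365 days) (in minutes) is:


Formula: allowed downtime = period * (100 - SLA) / 100
Period (year (365 days)) = 525600 minutes
Unavailability fraction = (100 - 99.99) / 100
Allowed downtime = 525600 * (100 - 99.99) / 100
Allowed downtime = 52.56 minutes

52.56 minutes


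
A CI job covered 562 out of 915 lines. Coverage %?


Coverage = covered / total * 100
Coverage = 562 / 915 * 100
Coverage = 61.42%

61.42%


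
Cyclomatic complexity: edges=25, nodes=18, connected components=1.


Formula: V(G) = E - N + 2P
V(G) = 25 - 18 + 2*1
V(G) = 7 + 2
V(G) = 9

9


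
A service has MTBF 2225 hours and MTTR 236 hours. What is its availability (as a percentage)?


Availability = MTBF / (MTBF + MTTR)
Availability = 2225 / (2225 + 236)
Availability = 2225 / 2461
Availability = 90.4104%

90.4104%


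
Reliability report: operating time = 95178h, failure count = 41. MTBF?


Formula: MTBF = Total operating time / Number of failures
MTBF = 95178 / 41
MTBF = 2321.41 hours

2321.41 hours


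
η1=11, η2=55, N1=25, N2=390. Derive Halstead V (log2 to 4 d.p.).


Formula: V = N * log2(η), where N = N1 + N2 and η = η1 + η2
η = 11 + 55 = 66
N = 25 + 390 = 415
log2(66) ≈ 6.0444
V = 415 * 6.0444 = 2508.43

2508.43


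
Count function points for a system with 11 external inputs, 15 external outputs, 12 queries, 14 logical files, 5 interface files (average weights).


UFP = EI*4 + EO*5 + EQ*4 + ILF*10 + EIF*7
UFP = 11*4 + 15*5 + 12*4 + 14*10 + 5*7
UFP = 44 + 75 + 48 + 140 + 35
UFP = 342

342


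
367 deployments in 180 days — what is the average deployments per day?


Formula: deployments per day = releases / days
= 367 / 180
= 2.039 deploys/day
(equivalently, 14.27 deploys/week)

2.039 deploys/day


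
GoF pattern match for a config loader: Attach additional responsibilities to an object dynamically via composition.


This matches the Decorator pattern

Decorator


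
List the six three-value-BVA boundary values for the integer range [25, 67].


Range: [25, 67]
Boundaries: just below min, min, min+1, max-1, max, just above max
Values: [24, 25, 26, 66, 67, 68]

[24, 25, 26, 66, 67, 68]


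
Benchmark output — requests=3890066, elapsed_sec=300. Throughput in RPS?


Formula: throughput = requests / seconds
throughput = 3890066 / 300
throughput = 12966.89 requests/second

12966.89 requests/second


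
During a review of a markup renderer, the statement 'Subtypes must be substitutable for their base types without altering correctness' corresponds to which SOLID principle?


This describes the Liskov Substitution Principle (LSP)

Liskov Substitution Principle (LSP)


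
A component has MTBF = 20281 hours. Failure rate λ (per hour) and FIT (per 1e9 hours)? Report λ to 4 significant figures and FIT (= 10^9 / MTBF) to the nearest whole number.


Formula: λ = 1 / MTBF; FIT = λ × 1e9 = 1e9 / MTBF
λ = 1 / 20281 ≈ 4.931e-05 failures/hour
FIT = 1e9 / 20281 ≈ 49307 failures per 1e9 hours (nearest whole number)

λ = 4.931e-05 /h, FIT = 49307


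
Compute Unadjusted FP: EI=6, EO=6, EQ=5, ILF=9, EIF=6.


UFP = EI*4 + EO*5 + EQ*4 + ILF*10 + EIF*7
UFP = 6*4 + 6*5 + 5*4 + 9*10 + 6*7
UFP = 24 + 30 + 20 + 90 + 42
UFP = 206

206


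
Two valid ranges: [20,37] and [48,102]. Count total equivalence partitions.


Valid ranges: [20,37] and [48,102]
Class 1: x < 20 — invalid
Class 2: 20 ≤ x ≤ 37 — valid
Class 3: 37 < x < 48 — invalid (gap between ranges)
Class 4: 48 ≤ x ≤ 102 — valid
Class 5: x > 102 — invalid
Total equivalence classes: 5

5 equivalence classes


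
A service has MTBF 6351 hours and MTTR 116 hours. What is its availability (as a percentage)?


Availability = MTBF / (MTBF + MTTR)
Availability = 6351 / (6351 + 116)
Availability = 6351 / 6467
Availability = 98.2063%

98.2063%


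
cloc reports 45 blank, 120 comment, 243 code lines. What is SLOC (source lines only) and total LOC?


Total LOC = blank + comment + code
Total LOC = 45 + 120 + 243 = 408
SLOC (source only) = code = 243

Total LOC: 408, SLOC: 243


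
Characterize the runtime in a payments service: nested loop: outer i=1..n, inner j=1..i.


Reasoning: triangle: n(n+1)/2 ~ n^2/2
Complexity: O(n^2)

O(n^2)


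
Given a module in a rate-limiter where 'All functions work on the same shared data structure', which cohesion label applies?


Reasoning: Functions share data
Type: Communicational cohesion

Communicational cohesion


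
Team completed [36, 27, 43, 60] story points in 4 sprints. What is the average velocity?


Formula: Avg velocity = Total points / Number of sprints
Points: [36, 27, 43, 60]
Sum = 36 + 27 + 43 + 60 = 166
Avg velocity = 166 / 4 = 41.5 points/sprint

41.5 points/sprint


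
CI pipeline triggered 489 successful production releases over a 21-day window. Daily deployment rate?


Formula: deployments per day = releases / days
= 489 / 21
= 23.286 deploys/day
(equivalently, 163.0 deploys/week)

23.286 deploys/day


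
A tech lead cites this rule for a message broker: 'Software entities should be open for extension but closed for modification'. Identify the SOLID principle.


This describes the Open/Closed Principle (OCP)

Open/Closed Principle (OCP)


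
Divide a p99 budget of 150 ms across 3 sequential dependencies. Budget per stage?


Formula: per_stage = total_budget / stages
per_stage = 150 / 3
per_stage = 50.0 ms

50.0 ms


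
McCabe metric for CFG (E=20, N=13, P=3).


Formula: V(G) = E - N + 2P
V(G) = 20 - 13 + 2*3
V(G) = 7 + 6
V(G) = 13

13


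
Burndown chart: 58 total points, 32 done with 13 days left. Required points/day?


Formula: Required rate = Remaining points / Days left
Remaining = 58 - 32 = 26 points
Required rate = 26 / 13 = 2.0 points/day

2.0 points/day


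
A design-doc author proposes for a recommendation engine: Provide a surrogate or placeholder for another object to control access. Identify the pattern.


This matches the Proxy pattern

Proxy


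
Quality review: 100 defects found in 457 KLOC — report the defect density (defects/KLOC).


Defect density = defects / KLOC
Defect density = 100 / 457
Defect density = 0.219 defects/KLOC

0.219 defects/KLOC


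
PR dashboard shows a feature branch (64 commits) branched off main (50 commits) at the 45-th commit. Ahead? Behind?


Common ancestor: commit #45
feature commits after divergence: 64 - 45 = 19
main commits after divergence: 50 - 45 = 5
feature is 19 commits ahead of main
main is 5 commits ahead of feature

feature ahead: 19, main ahead: 5


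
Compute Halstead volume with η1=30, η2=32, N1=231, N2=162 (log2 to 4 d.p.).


Formula: V = N * log2(η), where N = N1 + N2 and η = η1 + η2
η = 30 + 32 = 62
N = 231 + 162 = 393
log2(62) ≈ 5.9542
V = 393 * 5.9542 = 2340.00

2340.00


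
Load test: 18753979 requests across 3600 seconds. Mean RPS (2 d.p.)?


Formula: throughput = requests / seconds
throughput = 18753979 / 3600
throughput = 5209.44 requests/second

5209.44 requests/second


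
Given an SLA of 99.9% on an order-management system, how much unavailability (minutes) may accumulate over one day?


Formula: allowed downtime = period * (100 - SLA) / 100
Period (day) = 1440 minutes
Unavailability fraction = (100 - 99.9) / 100
Allowed downtime = 1440 * (100 - 99.9) / 100
Allowed downtime = 1.44 minutes

1.44 minutes


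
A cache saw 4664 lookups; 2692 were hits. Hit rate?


Formula: hit rate = hits / (hits + misses) * 100
hit rate = 2692 / (2692 + 1972) * 100
hit rate = 2692 / 4664 * 100
hit rate = 57.72%

57.72%


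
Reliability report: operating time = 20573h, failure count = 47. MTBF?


Formula: MTBF = Total operating time / Number of failures
MTBF = 20573 / 47
MTBF = 437.72 hours

437.72 hours


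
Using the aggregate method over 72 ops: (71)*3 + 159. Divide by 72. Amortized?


Formula: Amortized cost = Total cost / Operations
Total cost = (71 * 3) + (1 * 159)
Total cost = 213 + 159 = 372
Amortized = 372 / 72 = 5.1667

5.1667


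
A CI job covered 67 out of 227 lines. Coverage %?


Coverage = covered / total * 100
Coverage = 67 / 227 * 100
Coverage = 29.52%

29.52%


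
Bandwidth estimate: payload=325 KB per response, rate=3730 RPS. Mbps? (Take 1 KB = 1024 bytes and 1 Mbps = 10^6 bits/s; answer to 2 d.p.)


Formula: Mbps = payload_bytes * RPS * 8 / 1e6
Payload per request = 325 KB = 325 * 1024 = 332800 bytes
Total bytes/sec = 332800 * 3730 = 1241344000
Total bits/sec = 1241344000 * 8 = 9930752000
Mbps = 9930752000 / 1e6 = 9930.75

9930.75 Mbps


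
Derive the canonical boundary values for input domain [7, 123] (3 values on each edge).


Range: [7, 123]
Boundaries: just below min, min, min+1, max-1, max, just above max
Values: [6, 7, 8, 122, 123, 124]

[6, 7, 8, 122, 123, 124]


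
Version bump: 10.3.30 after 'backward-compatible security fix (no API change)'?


Current: 10.3.30
Change category: 'backward-compatible security fix (no API change)' → patch bump
SemVer rule: patch bump → increment PATCH (MAJOR and MINOR unchanged)
New: 10.3.31

10.3.31


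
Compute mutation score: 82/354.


Mutation score = killed / total * 100
Mutation score = 82 / 354 * 100
Mutation score = 23.16%

23.16%


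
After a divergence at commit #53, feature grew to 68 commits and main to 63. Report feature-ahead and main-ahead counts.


Common ancestor: commit #53
feature commits after divergence: 68 - 53 = 15
main commits after divergence: 63 - 53 = 10
feature is 15 commits ahead of main
main is 10 commits ahead of feature

feature ahead: 15, main ahead: 10


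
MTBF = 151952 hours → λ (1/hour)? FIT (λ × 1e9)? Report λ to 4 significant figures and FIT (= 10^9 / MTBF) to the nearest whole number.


Formula: λ = 1 / MTBF; FIT = λ × 1e9 = 1e9 / MTBF
λ = 1 / 151952 ≈ 6.581e-06 failures/hour
FIT = 1e9 / 151952 ≈ 6581 failures per 1e9 hours (nearest whole number)

λ = 6.581e-06 /h, FIT = 6581


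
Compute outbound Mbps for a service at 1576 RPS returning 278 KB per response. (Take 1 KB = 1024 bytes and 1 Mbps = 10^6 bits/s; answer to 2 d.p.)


Formula: Mbps = payload_bytes * RPS * 8 / 1e6
Payload per request = 278 KB = 278 * 1024 = 284672 bytes
Total bytes/sec = 284672 * 1576 = 448643072
Total bits/sec = 448643072 * 8 = 3589144576
Mbps = 3589144576 / 1e6 = 3589.14

3589.14 Mbps


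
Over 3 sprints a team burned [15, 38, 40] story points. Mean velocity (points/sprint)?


Formula: Avg velocity = Total points / Number of sprints
Points: [15, 38, 40]
Sum = 15 + 38 + 40 = 93
Avg velocity = 93 / 3 = 31.0 points/sprint

31.0 points/sprint


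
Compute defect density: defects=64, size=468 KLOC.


Defect density = defects / KLOC
Defect density = 64 / 468
Defect density = 0.137 defects/KLOC

0.137 defects/KLOC


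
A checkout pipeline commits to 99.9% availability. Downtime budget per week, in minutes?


Formula: allowed downtime = period * (100 - SLA) / 100
Period (week) = 10080 minutes
Unavailability fraction = (100 - 99.9) / 100
Allowed downtime = 10080 * (100 - 99.9) / 100
Allowed downtime = 10.08 minutes

10.08 minutes


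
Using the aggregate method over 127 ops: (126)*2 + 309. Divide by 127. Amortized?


Formula: Amortized cost = Total cost / Operations
Total cost = (126 * 2) + (1 * 309)
Total cost = 252 + 309 = 561
Amortized = 561 / 127 = 4.4173

4.4173


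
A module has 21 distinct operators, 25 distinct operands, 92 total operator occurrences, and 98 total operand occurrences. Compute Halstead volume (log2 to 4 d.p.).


Formula: V = N * log2(η), where N = N1 + N2 and η = η1 + η2
η = 21 + 25 = 46
N = 92 + 98 = 190
log2(46) ≈ 5.5236
V = 190 * 5.5236 = 1049.48

1049.48


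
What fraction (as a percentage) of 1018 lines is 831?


Coverage = covered / total * 100
Coverage = 831 / 1018 * 100
Coverage = 81.63%

81.63%


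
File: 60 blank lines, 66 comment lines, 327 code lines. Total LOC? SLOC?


Total LOC = blank + comment + code
Total LOC = 60 + 66 + 327 = 453
SLOC (source only) = code = 327

Total LOC: 453, SLOC: 327


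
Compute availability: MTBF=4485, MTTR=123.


Availability = MTBF / (MTBF + MTTR)
Availability = 4485 / (4485 + 123)
Availability = 4485 / 4608
Availability = 97.3307%

97.3307%


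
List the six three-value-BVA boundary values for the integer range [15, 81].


Range: [15, 81]
Boundaries: just below min, min, min+1, max-1, max, just above max
Values: [14, 15, 16, 80, 81, 82]

[14, 15, 16, 80, 81, 82]


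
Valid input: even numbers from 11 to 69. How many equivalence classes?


Constraint: even integers in [11, 69]
Class 1: x < 11 — out-of-range invalid
Class 2: x in [11,69] but odd — wrong type invalid
Class 3: x in [11,69] and even — valid
Class 4: x > 69 — out-of-range invalid
Total equivalence classes: 4

4 equivalence classes


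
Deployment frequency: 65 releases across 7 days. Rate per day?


Formula: deployments per day = releases / days
= 65 / 7
= 9.286 deploys/day
(equivalently, 65.0 deploys/week)

9.286 deploys/day


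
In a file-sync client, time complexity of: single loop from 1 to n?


Reasoning: one pass through n items
Complexity: O(n)

O(n)


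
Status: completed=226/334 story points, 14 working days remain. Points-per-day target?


Formula: Required rate = Remaining points / Days left
Remaining = 334 - 226 = 108 points
Required rate = 108 / 14 = 7.71 points/day

7.71 points/day


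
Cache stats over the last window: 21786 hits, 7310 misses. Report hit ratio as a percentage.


Formula: hit rate = hits / (hits + misses) * 100
hit rate = 21786 / (21786 + 7310) * 100
hit rate = 21786 / 29096 * 100
hit rate = 74.88%

74.88%


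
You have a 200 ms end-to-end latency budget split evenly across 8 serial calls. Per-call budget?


Formula: per_stage = total_budget / stages
per_stage = 200 / 8
per_stage = 25.0 ms

25.0 ms


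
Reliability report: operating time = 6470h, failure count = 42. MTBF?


Formula: MTBF = Total operating time / Number of failures
MTBF = 6470 / 42
MTBF = 154.05 hours

154.05 hours


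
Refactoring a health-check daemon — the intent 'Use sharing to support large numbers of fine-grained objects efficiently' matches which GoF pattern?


This matches the Flyweight pattern

Flyweight


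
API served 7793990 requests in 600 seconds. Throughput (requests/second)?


Formula: throughput = requests / seconds
throughput = 7793990 / 600
throughput = 12989.98 requests/second

12989.98 requests/second


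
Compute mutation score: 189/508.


Mutation score = killed / total * 100
Mutation score = 189 / 508 * 100
Mutation score = 37.2%

37.2%


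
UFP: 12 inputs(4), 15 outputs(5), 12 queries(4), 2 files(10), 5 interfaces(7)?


UFP = EI*4 + EO*5 + EQ*4 + ILF*10 + EIF*7
UFP = 12*4 + 15*5 + 12*4 + 2*10 + 5*7
UFP = 48 + 75 + 48 + 20 + 35
UFP = 226

226


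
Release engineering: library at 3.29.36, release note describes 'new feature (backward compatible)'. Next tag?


Current: 3.29.36
Change category: 'new feature (backward compatible)' → minor bump
SemVer rule: minor bump → increment MINOR, reset PATCH to 0 (MAJOR unchanged)
New: 3.30.0

3.30.0


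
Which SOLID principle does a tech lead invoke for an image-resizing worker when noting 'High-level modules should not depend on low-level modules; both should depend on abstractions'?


This describes the Dependency Inversion Principle (DIP)

Dependency Inversion Principle (DIP)


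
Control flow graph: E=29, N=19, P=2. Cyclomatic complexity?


Formula: V(G) = E - N + 2P
V(G) = 29 - 19 + 2*2
V(G) = 10 + 4
V(G) = 14

14


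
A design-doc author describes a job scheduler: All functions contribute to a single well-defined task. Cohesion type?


Reasoning: Best: single purpose
Type: Functional cohesion

Functional cohesion


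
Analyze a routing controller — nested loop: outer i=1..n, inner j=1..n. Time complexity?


Reasoning: n iterations times n iterations
Complexity: O(n^2)

O(n^2)


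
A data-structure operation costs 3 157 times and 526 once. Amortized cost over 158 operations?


Formula: Amortized cost = Total cost / Operations
Total cost = (157 * 3) + (1 * 526)
Total cost = 471 + 526 = 997
Amortized = 997 / 158 = 6.3101

6.3101


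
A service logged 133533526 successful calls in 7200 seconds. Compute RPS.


Formula: throughput = requests / seconds
throughput = 133533526 / 7200
throughput = 18546.32 requests/second

18546.32 requests/second


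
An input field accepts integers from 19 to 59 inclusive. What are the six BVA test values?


Range: [19, 59]
Boundaries: just below min, min, min+1, max-1, max, just above max
Values: [18, 19, 20, 58, 59, 60]

[18, 19, 20, 58, 59, 60]


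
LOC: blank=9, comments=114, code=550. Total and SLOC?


Total LOC = blank + comment + code
Total LOC = 9 + 114 + 550 = 673
SLOC (source only) = code = 550

Total LOC: 673, SLOC: 550


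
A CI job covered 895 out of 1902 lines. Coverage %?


Coverage = covered / total * 100
Coverage = 895 / 1902 * 100
Coverage = 47.06%

47.06%


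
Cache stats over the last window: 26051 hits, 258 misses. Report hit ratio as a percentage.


Formula: hit rate = hits / (hits + misses) * 100
hit rate = 26051 / (26051 + 258) * 100
hit rate = 26051 / 26309 * 100
hit rate = 99.02%

99.02%


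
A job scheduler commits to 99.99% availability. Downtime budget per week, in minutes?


Formula: allowed downtime = period * (100 - SLA) / 100
Period (week) = 10080 minutes
Unavailability fraction = (100 - 99.99) / 100
Allowed downtime = 10080 * (100 - 99.99) / 100
Allowed downtime = 1.008 minutes

1.008 minutes


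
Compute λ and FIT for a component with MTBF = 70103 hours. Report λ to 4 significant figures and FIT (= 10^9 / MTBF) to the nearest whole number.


Formula: λ = 1 / MTBF; FIT = λ × 1e9 = 1e9 / MTBF
λ = 1 / 70103 ≈ 1.426e-05 failures/hour
FIT = 1e9 / 70103 ≈ 14265 failures per 1e9 hours (nearest whole number)

λ = 1.426e-05 /h, FIT = 14265


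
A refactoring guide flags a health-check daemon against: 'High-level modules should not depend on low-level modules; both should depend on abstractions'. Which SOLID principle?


This describes the Dependency Inversion Principle (DIP)

Dependency Inversion Principle (DIP)


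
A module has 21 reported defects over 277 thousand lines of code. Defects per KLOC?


Defect density = defects / KLOC
Defect density = 21 / 277
Defect density = 0.076 defects/KLOC

0.076 defects/KLOC


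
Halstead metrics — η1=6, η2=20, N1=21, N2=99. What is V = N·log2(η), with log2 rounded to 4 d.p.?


Formula: V = N * log2(η), where N = N1 + N2 and η = η1 + η2
η = 6 + 20 = 26
N = 21 + 99 = 120
log2(26) ≈ 4.7004
V = 120 * 4.7004 = 564.05

564.05


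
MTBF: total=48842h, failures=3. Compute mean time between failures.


Formula: MTBF = Total operating time / Number of failures
MTBF = 48842 / 3
MTBF = 16280.67 hours

16280.67 hours


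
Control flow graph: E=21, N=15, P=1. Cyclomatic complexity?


Formula: V(G) = E - N + 2P
V(G) = 21 - 15 + 2*1
V(G) = 6 + 2
V(G) = 8

8


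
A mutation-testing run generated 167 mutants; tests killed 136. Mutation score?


Mutation score = killed / total * 100
Mutation score = 136 / 167 * 100
Mutation score = 81.44%

81.44%


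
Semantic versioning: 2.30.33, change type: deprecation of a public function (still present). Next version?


Current: 2.30.33
Change category: 'deprecation of a public function (still present)' → minor bump
SemVer rule: minor bump → increment MINOR, reset PATCH to 0 (MAJOR unchanged)
New: 2.31.0

2.31.0


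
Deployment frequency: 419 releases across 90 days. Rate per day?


Formula: deployments per day = releases / days
= 419 / 90
= 4.656 deploys/day
(equivalently, 32.59 deploys/week)

4.656 deploys/day


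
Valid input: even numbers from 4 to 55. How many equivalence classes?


Constraint: even integers in [4, 55]
Class 1: x < 4 — out-of-range invalid
Class 2: x in [4,55] but odd — wrong type invalid
Class 3: x in [4,55] and even — valid
Class 4: x > 55 — out-of-range invalid
Total equivalence classes: 4

4 equivalence classes


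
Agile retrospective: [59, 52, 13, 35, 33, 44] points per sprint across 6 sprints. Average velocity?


Formula: Avg velocity = Total points / Number of sprints
Points: [59, 52, 13, 35, 33, 44]
Sum = 59 + 52 + 13 + 35 + 33 + 44 = 236
Avg velocity = 236 / 6 = 39.33 points/sprint

39.33 points/sprint


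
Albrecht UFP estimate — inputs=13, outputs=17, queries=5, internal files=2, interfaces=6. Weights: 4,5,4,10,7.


UFP = EI*4 + EO*5 + EQ*4 + ILF*10 + EIF*7
UFP = 13*4 + 17*5 + 5*4 + 2*10 + 6*7
UFP = 52 + 85 + 20 + 20 + 42
UFP = 219

219


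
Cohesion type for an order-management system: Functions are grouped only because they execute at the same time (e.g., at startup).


Reasoning: Related by timing only
Type: Temporal cohesion

Temporal cohesion


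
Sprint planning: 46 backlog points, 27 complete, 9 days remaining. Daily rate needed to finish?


Formula: Required rate = Remaining points / Days left
Remaining = 46 - 27 = 19 points
Required rate = 19 / 9 = 2.11 points/day

2.11 points/day


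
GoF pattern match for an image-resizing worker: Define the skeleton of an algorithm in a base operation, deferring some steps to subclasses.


This matches the Template Method pattern

Template Method


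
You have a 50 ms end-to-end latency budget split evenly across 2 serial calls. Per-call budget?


Formula: per_stage = total_budget / stages
per_stage = 50 / 2
per_stage = 25.0 ms

25.0 ms


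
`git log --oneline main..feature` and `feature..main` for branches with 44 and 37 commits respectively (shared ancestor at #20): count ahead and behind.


Common ancestor: commit #20
feature commits after divergence: 44 - 20 = 24
main commits after divergence: 37 - 20 = 17
feature is 24 commits ahead of main
main is 17 commits ahead of feature

feature ahead: 24, main ahead: 17


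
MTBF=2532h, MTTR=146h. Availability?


Availability = MTBF / (MTBF + MTTR)
Availability = 2532 / (2532 + 146)
Availability = 2532 / 2678
Availability = 94.5482%

94.5482%
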